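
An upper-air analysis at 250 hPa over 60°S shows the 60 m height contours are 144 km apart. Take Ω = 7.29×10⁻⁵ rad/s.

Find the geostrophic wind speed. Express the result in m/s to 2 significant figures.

32 m/s

Coriolis parameter at 60°S:
f = 2Ω sin φ = 2 × 7.29×10⁻⁵ × sin 60° = 1.26×10⁻⁴ s⁻¹
Height gradient: |∂Z/∂n| = 60 m / 144000 m = 4.17×10⁻⁴
On a pressure surface, geostrophic balance gives V_g = (g/f)|∂Z/∂n|:
V_g = 9.81 × 4.17×10⁻⁴ / 1.26×10⁻⁴ = 32.4 m/s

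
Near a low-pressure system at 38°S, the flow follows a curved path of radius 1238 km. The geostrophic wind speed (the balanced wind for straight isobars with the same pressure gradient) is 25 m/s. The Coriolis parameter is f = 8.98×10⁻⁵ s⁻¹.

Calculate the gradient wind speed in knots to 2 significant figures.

Around a low, centrifugal force acts outward with Coriolis, so pressure-gradient force balances both:
(1/ρ)|∂P/∂n| = fV + V²/R  →  V² + fR·V − fR·V_g = 0
With fR = 8.98×10⁻⁵ × 1238×10³ m = 111 m/s:
V = [−fR + √((fR)² + 4 fR V_g)]/2 = [−111 + √(111² + 4×111×25)]/2 = 21 m/s
Subgeostrophic (V < V_g = 25 m/s), as expected around a low.
Converting: 21 m/s × 1.944 = 41 knots

41 knots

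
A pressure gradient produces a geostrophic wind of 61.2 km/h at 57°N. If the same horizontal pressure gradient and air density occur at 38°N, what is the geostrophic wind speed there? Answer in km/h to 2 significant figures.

With the same pressure gradient and density, V_g ∝ 1/f ∝ 1/sin φ.
V₂ = V₁ · sin φ₁ / sin φ₂ = 61.2 × sin 57° / sin 38°
V₂ = 61.2 × 0.8387/0.6157 = 83 km/h

83 km/h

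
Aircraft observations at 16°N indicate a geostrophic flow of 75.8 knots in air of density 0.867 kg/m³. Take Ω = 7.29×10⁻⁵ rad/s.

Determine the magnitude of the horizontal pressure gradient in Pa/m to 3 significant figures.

1.36×10⁻³ Pa/m

Coriolis parameter at 16°N:
f = 2Ω sin φ = 2 × 7.29×10⁻⁵ × sin 16° = 4.02×10⁻⁵ s⁻¹
Wind speed in SI: 75.8 knots = 39.0 m/s
Geostrophic balance rearranged: |∂P/∂n| = f ρ V_g
|∂P/∂n| = 4.02×10⁻⁵ × 0.867 × 39.0 = 1.36×10⁻³ Pa/m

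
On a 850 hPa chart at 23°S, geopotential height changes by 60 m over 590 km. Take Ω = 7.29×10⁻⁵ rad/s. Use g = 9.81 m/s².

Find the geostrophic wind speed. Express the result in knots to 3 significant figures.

34.0 knots

Coriolis parameter at 23°S:
f = 2Ω sin φ = 2 × 7.29×10⁻⁵ × sin 23° = 5.70×10⁻⁵ s⁻¹
Height gradient: |∂Z/∂n| = 60 m / 590000 m = 1.02×10⁻⁴
On a pressure surface, geostrophic balance gives V_g = (g/f)|∂Z/∂n|:
V_g = 9.81 × 1.02×10⁻⁴ / 5.70×10⁻⁵ = 17.5 m/s
Converting: 17.5 m/s × 1.944 = 34.0 knots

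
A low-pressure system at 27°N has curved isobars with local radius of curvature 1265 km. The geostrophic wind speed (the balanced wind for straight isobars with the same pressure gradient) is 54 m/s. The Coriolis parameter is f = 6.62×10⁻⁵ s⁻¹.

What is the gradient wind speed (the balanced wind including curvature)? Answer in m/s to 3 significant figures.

37.3 m/s

Around a low, centrifugal force acts outward with Coriolis, so pressure-gradient force balances both:
(1/ρ)|∂P/∂n| = fV + V²/R  →  V² + fR·V − fR·V_g = 0
With fR = 6.62×10⁻⁵ × 1265×10³ m = 83.7 m/s:
V = [−fR + √((fR)² + 4 fR V_g)]/2 = [−83.7 + √(83.7² + 4×83.7×54)]/2 = 37.3 m/s
Subgeostrophic (V < V_g = 54 m/s), as expected around a low.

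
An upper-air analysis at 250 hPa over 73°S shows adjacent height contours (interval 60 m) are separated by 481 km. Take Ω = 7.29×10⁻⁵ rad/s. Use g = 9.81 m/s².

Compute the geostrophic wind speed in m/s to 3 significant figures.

8.78 m/s

Coriolis parameter at 73°S:
f = 2Ω sin φ = 2 × 7.29×10⁻⁵ × sin 73° = 1.39×10⁻⁴ s⁻¹
Height gradient: |∂Z/∂n| = 60 m / 481000 m = 1.25×10⁻⁴
On a pressure surface, geostrophic balance gives V_g = (g/f)|∂Z/∂n|:
V_g = 9.81 × 1.25×10⁻⁴ / 1.39×10⁻⁴ = 8.78 m/s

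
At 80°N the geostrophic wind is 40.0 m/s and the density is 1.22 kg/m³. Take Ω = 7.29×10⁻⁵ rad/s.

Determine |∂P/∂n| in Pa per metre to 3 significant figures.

7.01×10⁻³ Pa/m

Coriolis parameter at 80°N:
f = 2Ω sin φ = 2 × 7.29×10⁻⁵ × sin 80° = 1.44×10⁻⁴ s⁻¹
Geostrophic balance rearranged: |∂P/∂n| = f ρ V_g
|∂P/∂n| = 1.44×10⁻⁴ × 1.22 × 40.0 = 7.01×10⁻³ Pa/m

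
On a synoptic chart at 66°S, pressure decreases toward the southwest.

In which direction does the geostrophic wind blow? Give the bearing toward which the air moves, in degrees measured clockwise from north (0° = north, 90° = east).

The pressure-gradient force points toward the southwest (bearing 225°).
Geostrophic balance: in the Southern Hemisphere the Coriolis force deflects motion to the left, so the geostrophic wind blows 90° to the left of the pressure-gradient force (low pressure on the right).
Rotating 225° by 90° counterclockwise gives 135° — the wind blows toward the southeast.

135°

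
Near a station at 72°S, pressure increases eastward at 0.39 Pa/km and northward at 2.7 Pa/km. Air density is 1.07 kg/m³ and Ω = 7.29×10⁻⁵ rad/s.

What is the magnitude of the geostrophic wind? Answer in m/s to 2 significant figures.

Coriolis parameter at 72°S:
f = 2Ω sin φ = 2 × 7.29×10⁻⁵ × sin 72° = 1.39×10⁻⁴ s⁻¹
In the Southern Hemisphere f is negative: f = −1.39×10⁻⁴ s⁻¹.
Component geostrophic relations (x east, y north):
u_g = −(1/(fρ)) ∂P/∂y,  v_g = (1/(fρ)) ∂P/∂x
u_g = −(2.7×10⁻³)/(−1.39×10⁻⁴ × 1.07) = 18.2 m/s;  v_g = (0.39×10⁻³)/(−1.39×10⁻⁴ × 1.07) = −2.63 m/s
|V_g| = √(u_g² + v_g²) = 18.4 m/s

18 m/s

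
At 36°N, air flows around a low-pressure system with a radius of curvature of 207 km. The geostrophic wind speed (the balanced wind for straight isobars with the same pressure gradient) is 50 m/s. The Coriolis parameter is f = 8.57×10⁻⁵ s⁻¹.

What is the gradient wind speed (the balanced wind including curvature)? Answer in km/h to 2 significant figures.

Around a low, centrifugal force acts outward with Coriolis, so pressure-gradient force balances both:
(1/ρ)|∂P/∂n| = fV + V²/R  →  V² + fR·V − fR·V_g = 0
With fR = 8.57×10⁻⁵ × 207×10³ m = 17.7 m/s:
V = [−fR + √((fR)² + 4 fR V_g)]/2 = [−17.7 + √(17.7² + 4×17.7×50)]/2 = 22.2 m/s
Subgeostrophic (V < V_g = 50 m/s), as expected around a low.
Converting: 22.2 m/s × 3.6 = 80 km/h

80 km/h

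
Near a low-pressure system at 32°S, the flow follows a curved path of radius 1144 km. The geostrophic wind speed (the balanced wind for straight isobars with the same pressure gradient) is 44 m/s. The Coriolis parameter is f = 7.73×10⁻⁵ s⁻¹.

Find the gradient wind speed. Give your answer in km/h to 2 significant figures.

Around a low, centrifugal force acts outward with Coriolis, so pressure-gradient force balances both:
(1/ρ)|∂P/∂n| = fV + V²/R  →  V² + fR·V − fR·V_g = 0
With fR = 7.73×10⁻⁵ × 1144×10³ m = 88.4 m/s:
V = [−fR + √((fR)² + 4 fR V_g)]/2 = [−88.4 + √(88.4² + 4×88.4×44)]/2 = 32.2 m/s
Subgeostrophic (V < V_g = 44 m/s), as expected around a low.
Converting: 32.2 m/s × 3.6 = 120 km/h

120 km/h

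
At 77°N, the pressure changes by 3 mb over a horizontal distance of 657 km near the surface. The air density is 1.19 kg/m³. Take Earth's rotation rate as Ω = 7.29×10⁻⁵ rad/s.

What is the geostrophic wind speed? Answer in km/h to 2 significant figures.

9.7 km/h

Coriolis parameter at 77°N:
f = 2Ω sin φ = 2 × 7.29×10⁻⁵ × sin 77° = 1.42×10⁻⁴ s⁻¹
Pressure gradient: |∂P/∂n| = 300 Pa / 657000 m = 4.57×10⁻⁴ Pa/m
Geostrophic balance (pressure-gradient force = Coriolis force):
V_g = (1/(fρ)) |∂P/∂n| = 4.57×10⁻⁴ / (1.42×10⁻⁴ × 1.19) = 2.70 m/s
Converting: 2.70 m/s × 3.6 = 9.7 km/h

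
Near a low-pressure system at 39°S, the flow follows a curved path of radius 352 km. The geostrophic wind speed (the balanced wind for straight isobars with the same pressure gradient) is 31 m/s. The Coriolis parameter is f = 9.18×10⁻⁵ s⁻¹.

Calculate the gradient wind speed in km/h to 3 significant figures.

Around a low, centrifugal force acts outward with Coriolis, so pressure-gradient force balances both:
(1/ρ)|∂P/∂n| = fV + V²/R  →  V² + fR·V − fR·V_g = 0
With fR = 9.18×10⁻⁵ × 352×10³ m = 32.3 m/s:
V = [−fR + √((fR)² + 4 fR V_g)]/2 = [−32.3 + √(32.3² + 4×32.3×31)]/2 = 19.4 m/s
Subgeostrophic (V < V_g = 31 m/s), as expected around a low.
Converting: 19.4 m/s × 3.6 = 69.8 km/h

69.8 km/h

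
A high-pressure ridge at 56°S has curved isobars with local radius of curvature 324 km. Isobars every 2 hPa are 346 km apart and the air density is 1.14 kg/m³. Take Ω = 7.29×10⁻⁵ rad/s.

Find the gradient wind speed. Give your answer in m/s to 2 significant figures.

4.8 m/s

Coriolis parameter at 56°S:
f = 2Ω sin φ = 2 × 7.29×10⁻⁵ × sin 56° = 1.21×10⁻⁴ s⁻¹
Pressure gradient: |∂P/∂n| = 200 Pa / 346000 m = 5.78×10⁻⁴ Pa/m
Geostrophic speed: V_g = |∂P/∂n|/(fρ) = 5.78×10⁻⁴/(1.21×10⁻⁴ × 1.14) = 4.19 m/s
Around a high, pressure-gradient force acts outward with centrifugal, so Coriolis balances both:
fV = (1/ρ)|∂P/∂n| + V²/R  →  V² − fR·V + fR·V_g = 0
With fR = 1.21×10⁻⁴ × 324×10³ m = 39.2 m/s:
V = [fR − √((fR)² − 4 fR V_g)]/2 = [39.2 − √(39.2² − 4×39.2×4.19)]/2 = 4.78 m/s
Supergeostrophic (V > V_g = 4.19 m/s), as expected around a high.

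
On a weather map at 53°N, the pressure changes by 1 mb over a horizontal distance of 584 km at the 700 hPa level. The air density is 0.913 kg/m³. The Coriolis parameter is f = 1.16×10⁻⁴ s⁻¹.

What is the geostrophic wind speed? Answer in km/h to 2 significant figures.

5.8 km/h

Pressure gradient: |∂P/∂n| = 100 Pa / 584000 m = 1.71×10⁻⁴ Pa/m
Geostrophic balance (pressure-gradient force = Coriolis force):
V_g = (1/(fρ)) |∂P/∂n| = 1.71×10⁻⁴ / (1.16×10⁻⁴ × 0.913) = 1.62 m/s
Converting: 1.62 m/s × 3.6 = 5.8 km/h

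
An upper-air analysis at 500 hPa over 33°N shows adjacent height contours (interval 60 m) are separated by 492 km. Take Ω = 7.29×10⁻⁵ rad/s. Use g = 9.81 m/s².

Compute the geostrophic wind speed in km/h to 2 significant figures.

54 km/h

Coriolis parameter at 33°N:
f = 2Ω sin φ = 2 × 7.29×10⁻⁵ × sin 33° = 7.94×10⁻⁵ s⁻¹
Height gradient: |∂Z/∂n| = 60 m / 492000 m = 1.22×10⁻⁴
On a pressure surface, geostrophic balance gives V_g = (g/f)|∂Z/∂n|:
V_g = 9.81 × 1.22×10⁻⁴ / 7.94×10⁻⁵ = 15.1 m/s
Converting: 15.1 m/s × 3.6 = 54 km/h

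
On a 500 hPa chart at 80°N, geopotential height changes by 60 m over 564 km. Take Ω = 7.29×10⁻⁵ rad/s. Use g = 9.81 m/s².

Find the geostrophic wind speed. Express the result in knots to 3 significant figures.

14.1 knots

Coriolis parameter at 80°N:
f = 2Ω sin φ = 2 × 7.29×10⁻⁵ × sin 80° = 1.44×10⁻⁴ s⁻¹
Height gradient: |∂Z/∂n| = 60 m / 564000 m = 1.06×10⁻⁴
On a pressure surface, geostrophic balance gives V_g = (g/f)|∂Z/∂n|:
V_g = 9.81 × 1.06×10⁻⁴ / 1.44×10⁻⁴ = 7.27 m/s
Converting: 7.27 m/s × 1.944 = 14.1 knots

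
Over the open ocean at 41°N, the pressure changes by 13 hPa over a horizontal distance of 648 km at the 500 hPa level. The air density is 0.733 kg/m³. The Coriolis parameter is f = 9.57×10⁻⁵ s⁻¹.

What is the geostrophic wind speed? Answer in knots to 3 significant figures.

Pressure gradient: |∂P/∂n| = 1300 Pa / 648000 m = 2.01×10⁻³ Pa/m
Geostrophic balance (pressure-gradient force = Coriolis force):
V_g = (1/(fρ)) |∂P/∂n| = 2.01×10⁻³ / (9.57×10⁻⁵ × 0.733) = 28.6 m/s
Converting: 28.6 m/s × 1.944 = 55.6 knots

55.6 knots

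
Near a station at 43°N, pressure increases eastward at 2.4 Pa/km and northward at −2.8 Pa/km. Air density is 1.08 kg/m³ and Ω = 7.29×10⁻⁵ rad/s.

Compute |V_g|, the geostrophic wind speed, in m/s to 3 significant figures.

34.3 m/s

Coriolis parameter at 43°N:
f = 2Ω sin φ = 2 × 7.29×10⁻⁵ × sin 43° = 9.94×10⁻⁵ s⁻¹
Component geostrophic relations (x east, y north):
u_g = −(1/(fρ)) ∂P/∂y,  v_g = (1/(fρ)) ∂P/∂x
u_g = −(−2.8×10⁻³)/(9.94×10⁻⁵ × 1.08) = 26.1 m/s;  v_g = (2.4×10⁻³)/(9.94×10⁻⁵ × 1.08) = 22.3 m/s
|V_g| = √(u_g² + v_g²) = 34.3 m/s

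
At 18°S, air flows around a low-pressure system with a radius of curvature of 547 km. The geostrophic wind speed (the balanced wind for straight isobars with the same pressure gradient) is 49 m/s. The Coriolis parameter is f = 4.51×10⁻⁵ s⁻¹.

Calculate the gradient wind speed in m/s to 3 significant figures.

24.6 m/s

Around a low, centrifugal force acts outward with Coriolis, so pressure-gradient force balances both:
(1/ρ)|∂P/∂n| = fV + V²/R  →  V² + fR·V − fR·V_g = 0
With fR = 4.51×10⁻⁵ × 547×10³ m = 24.7 m/s:
V = [−fR + √((fR)² + 4 fR V_g)]/2 = [−24.7 + √(24.7² + 4×24.7×49)]/2 = 24.6 m/s
Subgeostrophic (V < V_g = 49 m/s), as expected around a low.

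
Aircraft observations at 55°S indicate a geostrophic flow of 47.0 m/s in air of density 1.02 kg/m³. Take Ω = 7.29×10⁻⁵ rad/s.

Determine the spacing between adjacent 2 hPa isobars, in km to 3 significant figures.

34.9 km

Coriolis parameter at 55°S:
f = 2Ω sin φ = 2 × 7.29×10⁻⁵ × sin 55° = 1.19×10⁻⁴ s⁻¹
Geostrophic balance rearranged: |∂P/∂n| = f ρ V_g
|∂P/∂n| = 1.19×10⁻⁴ × 1.02 × 47.0 = 5.73×10⁻³ Pa/m
Isobar spacing: Δn = ΔP/|∂P/∂n| = 200 Pa / 5.73×10⁻³ Pa/m = 34931 m ≈ 34.9 km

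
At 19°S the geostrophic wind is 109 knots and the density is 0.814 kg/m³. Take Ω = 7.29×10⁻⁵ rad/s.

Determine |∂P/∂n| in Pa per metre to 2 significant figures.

Coriolis parameter at 19°S:
f = 2Ω sin φ = 2 × 7.29×10⁻⁵ × sin 19° = 4.75×10⁻⁵ s⁻¹
Wind speed in SI: 109 knots = 56.1 m/s
Geostrophic balance rearranged: |∂P/∂n| = f ρ V_g
|∂P/∂n| = 4.75×10⁻⁵ × 0.814 × 56.1 = 2.17×10⁻³ Pa/m

2.2×10⁻³ Pa/m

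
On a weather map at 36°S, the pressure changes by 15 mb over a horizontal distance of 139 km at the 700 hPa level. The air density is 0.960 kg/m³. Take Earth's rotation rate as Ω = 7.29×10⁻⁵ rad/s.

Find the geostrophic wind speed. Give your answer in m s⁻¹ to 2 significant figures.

Coriolis parameter at 36°S:
f = 2Ω sin φ = 2 × 7.29×10⁻⁵ × sin 36° = 8.57×10⁻⁵ s⁻¹
Pressure gradient: |∂P/∂n| = 1500 Pa / 139000 m = 1.08×10⁻² Pa/m
Geostrophic balance (pressure-gradient force = Coriolis force):
V_g = (1/(fρ)) |∂P/∂n| = 1.08×10⁻² / (8.57×10⁻⁵ × 0.960) = 131 m/s

130 m s⁻¹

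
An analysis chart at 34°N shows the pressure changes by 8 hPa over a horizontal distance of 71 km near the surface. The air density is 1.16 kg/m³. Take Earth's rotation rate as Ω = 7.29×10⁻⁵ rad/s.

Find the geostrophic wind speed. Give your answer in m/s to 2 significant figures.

Coriolis parameter at 34°N:
f = 2Ω sin φ = 2 × 7.29×10⁻⁵ × sin 34° = 8.15×10⁻⁵ s⁻¹
Pressure gradient: |∂P/∂n| = 800 Pa / 71000 m = 1.13×10⁻² Pa/m
Geostrophic balance (pressure-gradient force = Coriolis force):
V_g = (1/(fρ)) |∂P/∂n| = 1.13×10⁻² / (8.15×10⁻⁵ × 1.16) = 119 m/s

120 m/s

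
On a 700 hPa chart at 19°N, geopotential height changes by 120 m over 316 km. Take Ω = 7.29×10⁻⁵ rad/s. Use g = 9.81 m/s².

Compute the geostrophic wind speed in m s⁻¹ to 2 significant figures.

78 m s⁻¹

Coriolis parameter at 19°N:
f = 2Ω sin φ = 2 × 7.29×10⁻⁵ × sin 19° = 4.75×10⁻⁵ s⁻¹
Height gradient: |∂Z/∂n| = 120 m / 316000 m = 3.80×10⁻⁴
On a pressure surface, geostrophic balance gives V_g = (g/f)|∂Z/∂n|:
V_g = 9.81 × 3.80×10⁻⁴ / 4.75×10⁻⁵ = 78.5 m/s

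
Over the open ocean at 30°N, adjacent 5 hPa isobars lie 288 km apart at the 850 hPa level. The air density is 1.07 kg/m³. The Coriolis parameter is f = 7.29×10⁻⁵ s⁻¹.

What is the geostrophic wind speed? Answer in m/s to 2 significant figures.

Pressure gradient: |∂P/∂n| = 500 Pa / 288000 m = 1.74×10⁻³ Pa/m
Geostrophic balance (pressure-gradient force = Coriolis force):
V_g = (1/(fρ)) |∂P/∂n| = 1.74×10⁻³ / (7.29×10⁻⁵ × 1.07) = 22.3 m/s

22 m/s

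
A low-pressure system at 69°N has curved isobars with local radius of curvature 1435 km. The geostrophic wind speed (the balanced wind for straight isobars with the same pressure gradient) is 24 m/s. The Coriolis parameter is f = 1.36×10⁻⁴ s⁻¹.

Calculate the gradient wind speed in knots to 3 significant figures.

Around a low, centrifugal force acts outward with Coriolis, so pressure-gradient force balances both:
(1/ρ)|∂P/∂n| = fV + V²/R  →  V² + fR·V − fR·V_g = 0
With fR = 1.36×10⁻⁴ × 1435×10³ m = 195 m/s:
V = [−fR + √((fR)² + 4 fR V_g)]/2 = [−195 + √(195² + 4×195×24)]/2 = 21.6 m/s
Subgeostrophic (V < V_g = 24 m/s), as expected around a low.
Converting: 21.6 m/s × 1.944 = 42.0 knots

42.0 knots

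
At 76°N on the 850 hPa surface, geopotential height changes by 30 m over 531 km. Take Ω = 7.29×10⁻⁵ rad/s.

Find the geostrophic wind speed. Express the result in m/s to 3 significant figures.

Coriolis parameter at 76°N:
f = 2Ω sin φ = 2 × 7.29×10⁻⁵ × sin 76° = 1.41×10⁻⁴ s⁻¹
Height gradient: |∂Z/∂n| = 30 m / 531000 m = 5.65×10⁻⁵
On a pressure surface, geostrophic balance gives V_g = (g/f)|∂Z/∂n|:
V_g = 9.81 × 5.65×10⁻⁵ / 1.41×10⁻⁴ = 3.92 m/s

3.92 m/s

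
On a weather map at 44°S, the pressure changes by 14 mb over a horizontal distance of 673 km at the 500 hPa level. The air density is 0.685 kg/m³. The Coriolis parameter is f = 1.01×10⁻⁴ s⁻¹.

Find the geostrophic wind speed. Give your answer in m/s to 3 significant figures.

Pressure gradient: |∂P/∂n| = 1400 Pa / 673000 m = 2.08×10⁻³ Pa/m
Geostrophic balance (pressure-gradient force = Coriolis force):
V_g = (1/(fρ)) |∂P/∂n| = 2.08×10⁻³ / (1.01×10⁻⁴ × 0.685) = 30.1 m/s

30.1 m/s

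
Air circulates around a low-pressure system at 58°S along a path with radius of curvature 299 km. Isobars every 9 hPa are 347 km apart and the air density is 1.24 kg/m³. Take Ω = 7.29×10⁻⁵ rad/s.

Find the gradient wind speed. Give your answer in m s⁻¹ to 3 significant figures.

Coriolis parameter at 58°S:
f = 2Ω sin φ = 2 × 7.29×10⁻⁵ × sin 58° = 1.24×10⁻⁴ s⁻¹
Pressure gradient: |∂P/∂n| = 900 Pa / 347000 m = 2.59×10⁻³ Pa/m
Geostrophic speed: V_g = |∂P/∂n|/(fρ) = 2.59×10⁻³/(1.24×10⁻⁴ × 1.24) = 16.9 m/s
Around a low, centrifugal force acts outward with Coriolis, so pressure-gradient force balances both:
(1/ρ)|∂P/∂n| = fV + V²/R  →  V² + fR·V − fR·V_g = 0
With fR = 1.24×10⁻⁴ × 299×10³ m = 37.0 m/s:
V = [−fR + √((fR)² + 4 fR V_g)]/2 = [−37.0 + √(37.0² + 4×37.0×16.9)]/2 = 12.6 m/s
Subgeostrophic (V < V_g = 16.9 m/s), as expected around a low.

12.6 m s⁻¹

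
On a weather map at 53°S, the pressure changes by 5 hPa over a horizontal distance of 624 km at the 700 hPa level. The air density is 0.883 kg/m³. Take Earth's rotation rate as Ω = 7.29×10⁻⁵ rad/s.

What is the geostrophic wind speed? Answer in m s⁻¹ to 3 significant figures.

7.79 m s⁻¹

Coriolis parameter at 53°S:
f = 2Ω sin φ = 2 × 7.29×10⁻⁵ × sin 53° = 1.16×10⁻⁴ s⁻¹
Pressure gradient: |∂P/∂n| = 500 Pa / 624000 m = 8.01×10⁻⁴ Pa/m
Geostrophic balance (pressure-gradient force = Coriolis force):
V_g = (1/(fρ)) |∂P/∂n| = 8.01×10⁻⁴ / (1.16×10⁻⁴ × 0.883) = 7.79 m/s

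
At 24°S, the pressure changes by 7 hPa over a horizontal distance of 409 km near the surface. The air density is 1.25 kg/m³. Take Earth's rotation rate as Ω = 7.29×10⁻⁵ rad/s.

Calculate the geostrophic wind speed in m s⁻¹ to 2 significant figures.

23 m s⁻¹

Coriolis parameter at 24°S:
f = 2Ω sin φ = 2 × 7.29×10⁻⁵ × sin 24° = 5.93×10⁻⁵ s⁻¹
Pressure gradient: |∂P/∂n| = 700 Pa / 409000 m = 1.71×10⁻³ Pa/m
Geostrophic balance (pressure-gradient force = Coriolis force):
V_g = (1/(fρ)) |∂P/∂n| = 1.71×10⁻³ / (5.93×10⁻⁵ × 1.25) = 23.1 m/s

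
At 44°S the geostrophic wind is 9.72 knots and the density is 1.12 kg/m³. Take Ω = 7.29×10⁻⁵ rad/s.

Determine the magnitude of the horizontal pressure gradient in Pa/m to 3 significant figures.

5.67×10⁻⁴ Pa/m

Coriolis parameter at 44°S:
f = 2Ω sin φ = 2 × 7.29×10⁻⁵ × sin 44° = 1.01×10⁻⁴ s⁻¹
Wind speed in SI: 9.72 knots = 5.00 m/s
Geostrophic balance rearranged: |∂P/∂n| = f ρ V_g
|∂P/∂n| = 1.01×10⁻⁴ × 1.12 × 5.00 = 5.67×10⁻⁴ Pa/m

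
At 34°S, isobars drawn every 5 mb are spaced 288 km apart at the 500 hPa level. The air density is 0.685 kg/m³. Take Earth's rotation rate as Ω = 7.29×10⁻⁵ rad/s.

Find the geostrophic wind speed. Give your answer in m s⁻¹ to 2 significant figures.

Coriolis parameter at 34°S:
f = 2Ω sin φ = 2 × 7.29×10⁻⁵ × sin 34° = 8.15×10⁻⁵ s⁻¹
Pressure gradient: |∂P/∂n| = 500 Pa / 288000 m = 1.74×10⁻³ Pa/m
Geostrophic balance (pressure-gradient force = Coriolis force):
V_g = (1/(fρ)) |∂P/∂n| = 1.74×10⁻³ / (8.15×10⁻⁵ × 0.685) = 31.1 m/s

31 m s⁻¹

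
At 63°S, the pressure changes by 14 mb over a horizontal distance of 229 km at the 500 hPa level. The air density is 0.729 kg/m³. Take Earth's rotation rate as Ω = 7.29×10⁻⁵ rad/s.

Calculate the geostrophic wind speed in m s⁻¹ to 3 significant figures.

64.6 m s⁻¹

Coriolis parameter at 63°S:
f = 2Ω sin φ = 2 × 7.29×10⁻⁵ × sin 63° = 1.30×10⁻⁴ s⁻¹
Pressure gradient: |∂P/∂n| = 1400 Pa / 229000 m = 6.11×10⁻³ Pa/m
Geostrophic balance (pressure-gradient force = Coriolis force):
V_g = (1/(fρ)) |∂P/∂n| = 6.11×10⁻³ / (1.30×10⁻⁴ × 0.729) = 64.6 m/s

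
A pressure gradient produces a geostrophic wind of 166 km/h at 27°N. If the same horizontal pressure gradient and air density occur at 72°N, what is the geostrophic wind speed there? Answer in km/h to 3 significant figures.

With the same pressure gradient and density, V_g ∝ 1/f ∝ 1/sin φ.
V₂ = V₁ · sin φ₁ / sin φ₂ = 166 × sin 27° / sin 72°
V₂ = 166 × 0.4540/0.9511 = 79.2 km/h

79.2 km/h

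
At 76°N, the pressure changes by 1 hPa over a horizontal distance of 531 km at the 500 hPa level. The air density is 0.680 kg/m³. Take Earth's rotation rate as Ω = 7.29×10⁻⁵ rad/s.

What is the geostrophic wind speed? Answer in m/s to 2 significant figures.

2.0 m/s

Coriolis parameter at 76°N:
f = 2Ω sin φ = 2 × 7.29×10⁻⁵ × sin 76° = 1.41×10⁻⁴ s⁻¹
Pressure gradient: |∂P/∂n| = 100 Pa / 531000 m = 1.88×10⁻⁴ Pa/m
Geostrophic balance (pressure-gradient force = Coriolis force):
V_g = (1/(fρ)) |∂P/∂n| = 1.88×10⁻⁴ / (1.41×10⁻⁴ × 0.680) = 1.96 m/s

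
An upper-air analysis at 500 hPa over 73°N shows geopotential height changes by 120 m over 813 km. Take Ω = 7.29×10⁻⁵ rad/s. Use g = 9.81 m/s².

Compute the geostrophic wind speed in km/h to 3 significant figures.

37.4 km/h

Coriolis parameter at 73°N:
f = 2Ω sin φ = 2 × 7.29×10⁻⁵ × sin 73° = 1.39×10⁻⁴ s⁻¹
Height gradient: |∂Z/∂n| = 120 m / 813000 m = 1.48×10⁻⁴
On a pressure surface, geostrophic balance gives V_g = (g/f)|∂Z/∂n|:
V_g = 9.81 × 1.48×10⁻⁴ / 1.39×10⁻⁴ = 10.4 m/s
Converting: 10.4 m/s × 3.6 = 37.4 km/h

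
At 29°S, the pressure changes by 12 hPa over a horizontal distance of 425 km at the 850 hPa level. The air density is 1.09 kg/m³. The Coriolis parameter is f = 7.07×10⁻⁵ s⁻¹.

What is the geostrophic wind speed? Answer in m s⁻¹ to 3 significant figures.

Pressure gradient: |∂P/∂n| = 1200 Pa / 425000 m = 2.82×10⁻³ Pa/m
Geostrophic balance (pressure-gradient force = Coriolis force):
V_g = (1/(fρ)) |∂P/∂n| = 2.82×10⁻³ / (7.07×10⁻⁵ × 1.09) = 36.6 m/s

36.6 m s⁻¹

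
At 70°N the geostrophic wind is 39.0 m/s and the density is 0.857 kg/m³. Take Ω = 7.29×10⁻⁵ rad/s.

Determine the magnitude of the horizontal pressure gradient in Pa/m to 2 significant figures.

4.6×10⁻³ Pa/m

Coriolis parameter at 70°N:
f = 2Ω sin φ = 2 × 7.29×10⁻⁵ × sin 70° = 1.37×10⁻⁴ s⁻¹
Geostrophic balance rearranged: |∂P/∂n| = f ρ V_g
|∂P/∂n| = 1.37×10⁻⁴ × 0.857 × 39.0 = 4.58×10⁻³ Pa/m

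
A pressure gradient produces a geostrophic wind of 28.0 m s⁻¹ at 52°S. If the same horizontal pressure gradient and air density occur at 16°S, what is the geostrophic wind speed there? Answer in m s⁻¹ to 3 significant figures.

80.0 m s⁻¹

With the same pressure gradient and density, V_g ∝ 1/f ∝ 1/sin φ.
V₂ = V₁ · sin φ₁ / sin φ₂ = 28.0 × sin 52° / sin 16°
V₂ = 28.0 × 0.7880/0.2756 = 80.0 m s⁻¹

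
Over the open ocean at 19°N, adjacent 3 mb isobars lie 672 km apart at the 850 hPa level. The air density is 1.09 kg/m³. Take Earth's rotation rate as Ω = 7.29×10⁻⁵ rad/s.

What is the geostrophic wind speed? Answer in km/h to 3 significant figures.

31.1 km/h

Coriolis parameter at 19°N:
f = 2Ω sin φ = 2 × 7.29×10⁻⁵ × sin 19° = 4.75×10⁻⁵ s⁻¹
Pressure gradient: |∂P/∂n| = 300 Pa / 672000 m = 4.46×10⁻⁴ Pa/m
Geostrophic balance (pressure-gradient force = Coriolis force):
V_g = (1/(fρ)) |∂P/∂n| = 4.46×10⁻⁴ / (4.75×10⁻⁵ × 1.09) = 8.63 m/s
Converting: 8.63 m/s × 3.6 = 31.1 km/h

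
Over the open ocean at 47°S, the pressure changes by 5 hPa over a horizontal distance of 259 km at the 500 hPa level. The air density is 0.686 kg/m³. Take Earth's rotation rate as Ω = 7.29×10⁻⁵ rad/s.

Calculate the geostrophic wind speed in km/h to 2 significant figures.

Coriolis parameter at 47°S:
f = 2Ω sin φ = 2 × 7.29×10⁻⁵ × sin 47° = 1.07×10⁻⁴ s⁻¹
Pressure gradient: |∂P/∂n| = 500 Pa / 259000 m = 1.93×10⁻³ Pa/m
Geostrophic balance (pressure-gradient force = Coriolis force):
V_g = (1/(fρ)) |∂P/∂n| = 1.93×10⁻³ / (1.07×10⁻⁴ × 0.686) = 26.4 m/s
Converting: 26.4 m/s × 3.6 = 95 km/h

95 km/h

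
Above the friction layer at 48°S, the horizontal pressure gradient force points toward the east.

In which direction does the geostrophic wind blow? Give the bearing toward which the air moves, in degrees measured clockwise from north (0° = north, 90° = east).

The pressure-gradient force points toward the east (bearing 090°).
Geostrophic balance: in the Southern Hemisphere the Coriolis force deflects motion to the left, so the geostrophic wind blows 90° to the left of the pressure-gradient force (low pressure on the right).
Rotating 090° by 90° counterclockwise gives 000° — the wind blows toward the north.

000°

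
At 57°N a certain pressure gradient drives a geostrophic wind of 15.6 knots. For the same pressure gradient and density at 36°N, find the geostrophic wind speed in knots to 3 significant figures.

22.3 knots

With the same pressure gradient and density, V_g ∝ 1/f ∝ 1/sin φ.
V₂ = V₁ · sin φ₁ / sin φ₂ = 15.6 × sin 57° / sin 36°
V₂ = 15.6 × 0.8387/0.5878 = 22.3 knots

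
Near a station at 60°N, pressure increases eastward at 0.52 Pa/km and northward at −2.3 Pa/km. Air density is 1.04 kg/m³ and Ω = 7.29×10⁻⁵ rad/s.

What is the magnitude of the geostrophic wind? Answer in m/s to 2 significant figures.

18 m/s

Coriolis parameter at 60°N:
f = 2Ω sin φ = 2 × 7.29×10⁻⁵ × sin 60° = 1.26×10⁻⁴ s⁻¹
Component geostrophic relations (x east, y north):
u_g = −(1/(fρ)) ∂P/∂y,  v_g = (1/(fρ)) ∂P/∂x
u_g = −(−2.3×10⁻³)/(1.26×10⁻⁴ × 1.04) = 17.5 m/s;  v_g = (0.52×10⁻³)/(1.26×10⁻⁴ × 1.04) = 3.96 m/s
|V_g| = √(u_g² + v_g²) = 18.0 m/s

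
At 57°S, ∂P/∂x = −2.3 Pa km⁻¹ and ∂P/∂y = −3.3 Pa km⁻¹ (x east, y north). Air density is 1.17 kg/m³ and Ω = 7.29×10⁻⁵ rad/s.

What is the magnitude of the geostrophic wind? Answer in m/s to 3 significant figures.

28.1 m/s

Coriolis parameter at 57°S:
f = 2Ω sin φ = 2 × 7.29×10⁻⁵ × sin 57° = 1.22×10⁻⁴ s⁻¹
In the Southern Hemisphere f is negative: f = −1.22×10⁻⁴ s⁻¹.
Component geostrophic relations (x east, y north):
u_g = −(1/(fρ)) ∂P/∂y,  v_g = (1/(fρ)) ∂P/∂x
u_g = −(−3.3×10⁻³)/(−1.22×10⁻⁴ × 1.17) = −23.1 m/s;  v_g = (−2.3×10⁻³)/(−1.22×10⁻⁴ × 1.17) = 16.1 m/s
|V_g| = √(u_g² + v_g²) = 28.1 m/s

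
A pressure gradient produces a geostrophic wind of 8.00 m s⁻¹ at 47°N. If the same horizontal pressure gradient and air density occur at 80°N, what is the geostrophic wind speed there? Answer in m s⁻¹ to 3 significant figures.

With the same pressure gradient and density, V_g ∝ 1/f ∝ 1/sin φ.
V₂ = V₁ · sin φ₁ / sin φ₂ = 8.00 × sin 47° / sin 80°
V₂ = 8.00 × 0.7314/0.9848 = 5.94 m s⁻¹

5.94 m s⁻¹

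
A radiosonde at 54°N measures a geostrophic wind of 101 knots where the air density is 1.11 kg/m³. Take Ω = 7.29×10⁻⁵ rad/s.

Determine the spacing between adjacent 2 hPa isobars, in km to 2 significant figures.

29 km

Coriolis parameter at 54°N:
f = 2Ω sin φ = 2 × 7.29×10⁻⁵ × sin 54° = 1.18×10⁻⁴ s⁻¹
Wind speed in SI: 101 knots = 52.0 m/s
Geostrophic balance rearranged: |∂P/∂n| = f ρ V_g
|∂P/∂n| = 1.18×10⁻⁴ × 1.11 × 52.0 = 6.80×10⁻³ Pa/m
Isobar spacing: Δn = ΔP/|∂P/∂n| = 200 Pa / 6.80×10⁻³ Pa/m = 29399 m ≈ 29 km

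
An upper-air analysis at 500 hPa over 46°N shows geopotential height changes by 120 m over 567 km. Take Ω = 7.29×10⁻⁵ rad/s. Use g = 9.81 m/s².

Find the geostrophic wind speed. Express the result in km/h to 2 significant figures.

Coriolis parameter at 46°N:
f = 2Ω sin φ = 2 × 7.29×10⁻⁵ × sin 46° = 1.05×10⁻⁴ s⁻¹
Height gradient: |∂Z/∂n| = 120 m / 567000 m = 2.12×10⁻⁴
On a pressure surface, geostrophic balance gives V_g = (g/f)|∂Z/∂n|:
V_g = 9.81 × 2.12×10⁻⁴ / 1.05×10⁻⁴ = 19.8 m/s
Converting: 19.8 m/s × 3.6 = 71 km/h

71 km/h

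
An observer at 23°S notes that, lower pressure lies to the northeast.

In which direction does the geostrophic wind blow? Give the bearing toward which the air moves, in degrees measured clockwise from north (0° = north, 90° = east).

The pressure-gradient force points toward the northeast (bearing 045°).
Geostrophic balance: in the Southern Hemisphere the Coriolis force deflects motion to the left, so the geostrophic wind blows 90° to the left of the pressure-gradient force (low pressure on the right).
Rotating 045° by 90° counterclockwise gives 315° — the wind blows toward the northwest.

315°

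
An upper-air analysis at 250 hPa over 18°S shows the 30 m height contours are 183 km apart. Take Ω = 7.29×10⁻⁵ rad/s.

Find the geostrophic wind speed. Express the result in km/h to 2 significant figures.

130 km/h

Coriolis parameter at 18°S:
f = 2Ω sin φ = 2 × 7.29×10⁻⁵ × sin 18° = 4.51×10⁻⁵ s⁻¹
Height gradient: |∂Z/∂n| = 30 m / 183000 m = 1.64×10⁻⁴
On a pressure surface, geostrophic balance gives V_g = (g/f)|∂Z/∂n|:
V_g = 9.81 × 1.64×10⁻⁴ / 4.51×10⁻⁵ = 35.7 m/s
Converting: 35.7 m/s × 3.6 = 130 km/h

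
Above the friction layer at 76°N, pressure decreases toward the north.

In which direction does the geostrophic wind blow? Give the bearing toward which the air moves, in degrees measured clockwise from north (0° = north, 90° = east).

The pressure-gradient force points toward the north (bearing 000°).
Geostrophic balance: in the Northern Hemisphere the Coriolis force deflects motion to the right, so the geostrophic wind blows 90° to the right of the pressure-gradient force (low pressure on the left).
Rotating 000° by 90° clockwise gives 090° — the wind blows toward the east.

090°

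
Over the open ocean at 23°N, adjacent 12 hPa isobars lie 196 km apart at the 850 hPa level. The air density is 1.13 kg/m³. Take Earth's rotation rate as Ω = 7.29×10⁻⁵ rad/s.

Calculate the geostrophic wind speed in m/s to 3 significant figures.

Coriolis parameter at 23°N:
f = 2Ω sin φ = 2 × 7.29×10⁻⁵ × sin 23° = 5.70×10⁻⁵ s⁻¹
Pressure gradient: |∂P/∂n| = 1200 Pa / 196000 m = 6.12×10⁻³ Pa/m
Geostrophic balance (pressure-gradient force = Coriolis force):
V_g = (1/(fρ)) |∂P/∂n| = 6.12×10⁻³ / (5.70×10⁻⁵ × 1.13) = 95.1 m/s

95.1 m/s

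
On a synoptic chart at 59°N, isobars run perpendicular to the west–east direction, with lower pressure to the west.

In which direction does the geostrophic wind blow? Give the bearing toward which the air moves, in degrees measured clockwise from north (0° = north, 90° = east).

The pressure-gradient force points toward the west (bearing 270°).
Geostrophic balance: in the Northern Hemisphere the Coriolis force deflects motion to the right, so the geostrophic wind blows 90° to the right of the pressure-gradient force (low pressure on the left).
Rotating 270° by 90° clockwise gives 000° — the wind blows toward the north.

000°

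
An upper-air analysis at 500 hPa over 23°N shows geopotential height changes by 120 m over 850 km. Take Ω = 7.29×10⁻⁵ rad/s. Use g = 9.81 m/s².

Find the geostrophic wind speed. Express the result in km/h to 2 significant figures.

Coriolis parameter at 23°N:
f = 2Ω sin φ = 2 × 7.29×10⁻⁵ × sin 23° = 5.70×10⁻⁵ s⁻¹
Height gradient: |∂Z/∂n| = 120 m / 850000 m = 1.41×10⁻⁴
On a pressure surface, geostrophic balance gives V_g = (g/f)|∂Z/∂n|:
V_g = 9.81 × 1.41×10⁻⁴ / 5.70×10⁻⁵ = 24.3 m/s
Converting: 24.3 m/s × 3.6 = 88 km/h

88 km/h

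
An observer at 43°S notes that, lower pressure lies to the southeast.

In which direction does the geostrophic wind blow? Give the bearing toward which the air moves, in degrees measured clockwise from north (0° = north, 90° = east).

The pressure-gradient force points toward the southeast (bearing 135°).
Geostrophic balance: in the Southern Hemisphere the Coriolis force deflects motion to the left, so the geostrophic wind blows 90° to the left of the pressure-gradient force (low pressure on the right).
Rotating 135° by 90° counterclockwise gives 045° — the wind blows toward the northeast.

045°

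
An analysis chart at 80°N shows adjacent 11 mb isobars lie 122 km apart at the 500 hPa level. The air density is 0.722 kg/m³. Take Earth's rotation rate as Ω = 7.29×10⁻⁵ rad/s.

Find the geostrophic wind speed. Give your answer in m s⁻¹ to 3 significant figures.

Coriolis parameter at 80°N:
f = 2Ω sin φ = 2 × 7.29×10⁻⁵ × sin 80° = 1.44×10⁻⁴ s⁻¹
Pressure gradient: |∂P/∂n| = 1100 Pa / 122000 m = 9.02×10⁻³ Pa/m
Geostrophic balance (pressure-gradient force = Coriolis force):
V_g = (1/(fρ)) |∂P/∂n| = 9.02×10⁻³ / (1.44×10⁻⁴ × 0.722) = 87.0 m/s

87.0 m s⁻¹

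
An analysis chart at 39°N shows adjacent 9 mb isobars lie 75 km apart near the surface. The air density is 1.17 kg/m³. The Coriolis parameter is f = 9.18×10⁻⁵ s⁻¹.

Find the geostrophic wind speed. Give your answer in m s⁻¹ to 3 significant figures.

112 m s⁻¹

Pressure gradient: |∂P/∂n| = 900 Pa / 75000 m = 1.20×10⁻² Pa/m
Geostrophic balance (pressure-gradient force = Coriolis force):
V_g = (1/(fρ)) |∂P/∂n| = 1.20×10⁻² / (9.18×10⁻⁵ × 1.17) = 112 m/s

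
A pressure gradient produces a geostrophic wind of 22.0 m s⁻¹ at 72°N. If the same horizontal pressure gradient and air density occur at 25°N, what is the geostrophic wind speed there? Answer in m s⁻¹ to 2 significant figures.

50 m s⁻¹

With the same pressure gradient and density, V_g ∝ 1/f ∝ 1/sin φ.
V₂ = V₁ · sin φ₁ / sin φ₂ = 22.0 × sin 72° / sin 25°
V₂ = 22.0 × 0.9511/0.4226 = 50 m s⁻¹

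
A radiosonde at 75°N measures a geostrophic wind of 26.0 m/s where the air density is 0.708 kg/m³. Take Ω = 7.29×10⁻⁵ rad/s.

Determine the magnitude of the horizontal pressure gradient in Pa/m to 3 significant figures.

Coriolis parameter at 75°N:
f = 2Ω sin φ = 2 × 7.29×10⁻⁵ × sin 75° = 1.41×10⁻⁴ s⁻¹
Geostrophic balance rearranged: |∂P/∂n| = f ρ V_g
|∂P/∂n| = 1.41×10⁻⁴ × 0.708 × 26.0 = 2.59×10⁻³ Pa/m

2.59×10⁻³ Pa/m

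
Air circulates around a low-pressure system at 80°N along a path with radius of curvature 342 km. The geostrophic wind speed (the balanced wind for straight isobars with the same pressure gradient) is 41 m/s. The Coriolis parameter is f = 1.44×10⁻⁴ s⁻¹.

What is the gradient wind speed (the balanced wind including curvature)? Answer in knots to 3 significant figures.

51.7 knots

Around a low, centrifugal force acts outward with Coriolis, so pressure-gradient force balances both:
(1/ρ)|∂P/∂n| = fV + V²/R  →  V² + fR·V − fR·V_g = 0
With fR = 1.44×10⁻⁴ × 342×10³ m = 49.2 m/s:
V = [−fR + √((fR)² + 4 fR V_g)]/2 = [−49.2 + √(49.2² + 4×49.2×41)]/2 = 26.6 m/s
Subgeostrophic (V < V_g = 41 m/s), as expected around a low.
Converting: 26.6 m/s × 1.944 = 51.7 knots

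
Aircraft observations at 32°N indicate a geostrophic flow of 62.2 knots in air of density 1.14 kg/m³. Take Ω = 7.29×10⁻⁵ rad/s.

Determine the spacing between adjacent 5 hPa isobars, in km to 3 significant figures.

Coriolis parameter at 32°N:
f = 2Ω sin φ = 2 × 7.29×10⁻⁵ × sin 32° = 7.73×10⁻⁵ s⁻¹
Wind speed in SI: 62.2 knots = 32.0 m/s
Geostrophic balance rearranged: |∂P/∂n| = f ρ V_g
|∂P/∂n| = 7.73×10⁻⁵ × 1.14 × 32.0 = 2.82×10⁻³ Pa/m
Isobar spacing: Δn = ΔP/|∂P/∂n| = 500 Pa / 2.82×10⁻³ Pa/m = 177406 m ≈ 177 km

177 km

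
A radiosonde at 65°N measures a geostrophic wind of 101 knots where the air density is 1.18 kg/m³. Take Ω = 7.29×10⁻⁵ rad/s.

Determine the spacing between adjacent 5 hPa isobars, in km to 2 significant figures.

62 km

Coriolis parameter at 65°N:
f = 2Ω sin φ = 2 × 7.29×10⁻⁵ × sin 65° = 1.32×10⁻⁴ s⁻¹
Wind speed in SI: 101 knots = 52.0 m/s
Geostrophic balance rearranged: |∂P/∂n| = f ρ V_g
|∂P/∂n| = 1.32×10⁻⁴ × 1.18 × 52.0 = 8.10×10⁻³ Pa/m
Isobar spacing: Δn = ΔP/|∂P/∂n| = 500 Pa / 8.10×10⁻³ Pa/m = 61716 m ≈ 62 km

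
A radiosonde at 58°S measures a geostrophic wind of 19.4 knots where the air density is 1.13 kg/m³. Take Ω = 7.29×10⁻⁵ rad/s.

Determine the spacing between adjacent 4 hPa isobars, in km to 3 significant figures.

Coriolis parameter at 58°S:
f = 2Ω sin φ = 2 × 7.29×10⁻⁵ × sin 58° = 1.24×10⁻⁴ s⁻¹
Wind speed in SI: 19.4 knots = 9.98 m/s
Geostrophic balance rearranged: |∂P/∂n| = f ρ V_g
|∂P/∂n| = 1.24×10⁻⁴ × 1.13 × 9.98 = 1.39×10⁻³ Pa/m
Isobar spacing: Δn = ΔP/|∂P/∂n| = 400 Pa / 1.39×10⁻³ Pa/m = 286856 m ≈ 287 km

287 km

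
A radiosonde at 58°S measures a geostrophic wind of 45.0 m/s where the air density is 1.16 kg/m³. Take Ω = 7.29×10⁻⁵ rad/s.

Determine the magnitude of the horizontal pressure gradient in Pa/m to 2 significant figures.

6.5×10⁻³ Pa/m

Coriolis parameter at 58°S:
f = 2Ω sin φ = 2 × 7.29×10⁻⁵ × sin 58° = 1.24×10⁻⁴ s⁻¹
Geostrophic balance rearranged: |∂P/∂n| = f ρ V_g
|∂P/∂n| = 1.24×10⁻⁴ × 1.16 × 45.0 = 6.45×10⁻³ Pa/m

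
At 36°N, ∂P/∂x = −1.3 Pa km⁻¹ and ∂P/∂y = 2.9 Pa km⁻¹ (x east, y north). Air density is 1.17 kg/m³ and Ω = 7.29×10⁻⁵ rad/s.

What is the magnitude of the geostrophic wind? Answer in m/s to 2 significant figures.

32 m/s

Coriolis parameter at 36°N:
f = 2Ω sin φ = 2 × 7.29×10⁻⁵ × sin 36° = 8.57×10⁻⁵ s⁻¹
Component geostrophic relations (x east, y north):
u_g = −(1/(fρ)) ∂P/∂y,  v_g = (1/(fρ)) ∂P/∂x
u_g = −(2.9×10⁻³)/(8.57×10⁻⁵ × 1.17) = −28.9 m/s;  v_g = (−1.3×10⁻³)/(8.57×10⁻⁵ × 1.17) = −13.0 m/s
|V_g| = √(u_g² + v_g²) = 31.7 m/s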